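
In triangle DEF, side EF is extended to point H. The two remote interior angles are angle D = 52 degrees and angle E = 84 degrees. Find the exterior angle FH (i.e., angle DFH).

By the exterior angle theorem, an exterior angle of a triangle equals the sum of the two remote interior angles.
Exterior angle = angle D + angle E
Exterior angle = 52 + 84 = 136 degrees

136 degrees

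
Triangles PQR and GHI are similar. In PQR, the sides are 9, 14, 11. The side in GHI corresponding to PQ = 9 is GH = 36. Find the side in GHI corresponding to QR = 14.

Similar triangles have proportional sides. Setting up the proportion:
GH / PQ = HI / QR
36 / 9 = HI / 14
HI = 14 * 36 / 9 = 56.

56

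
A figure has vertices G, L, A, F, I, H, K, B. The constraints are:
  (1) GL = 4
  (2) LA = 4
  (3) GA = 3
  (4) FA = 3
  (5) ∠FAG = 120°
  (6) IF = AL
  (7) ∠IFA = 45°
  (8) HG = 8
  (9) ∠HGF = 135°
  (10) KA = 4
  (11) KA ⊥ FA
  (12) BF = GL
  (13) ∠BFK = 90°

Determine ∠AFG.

Step 1: By the law of cosines on triangle FAG: FG² = 3² + 3² − 2·3·3·cos(120°) = 27, so FG = 3·√3.
Step 2: By the inverse law of cosines on triangle AFG: cos(∠AFG) = (3² + (3·√3)² − 3²) / (2·3·3·√3) = 27/31.18 = 0.866, so ∠AFG = 30°.

Therefore, the measure of angle ∠AFG = 30°.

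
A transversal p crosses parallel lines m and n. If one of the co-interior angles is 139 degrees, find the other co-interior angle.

Co-interior angles sum to 180: 180 - 139 = 41 degrees.

41 degrees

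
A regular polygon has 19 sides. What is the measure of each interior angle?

Each interior angle of a regular n-gon is (n - 2) * 180 / n.
For n = 19: (19 - 2) * 180 / 19 = 3060/19 = 3060/19 degrees.

3060/19 degrees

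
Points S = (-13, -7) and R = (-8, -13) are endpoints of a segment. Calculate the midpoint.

The midpoint is the average of the coordinates:
x: (-13 + -8)/2 = -21/2
y: (-7 + -13)/2 = -10
Midpoint = (-21/2, -10)

(-21/2, -10)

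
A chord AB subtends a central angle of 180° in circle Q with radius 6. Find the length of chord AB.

Chord = 2(6) sin(90°) = 12

12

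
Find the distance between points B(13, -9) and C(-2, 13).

The horizontal distance is |-2 - 13| = 15 and the vertical distance is |13 - -9| = 22.
By the Pythagorean theorem, d = sqrt(15^2 + 22^2) = sqrt(709).

sqrt(709)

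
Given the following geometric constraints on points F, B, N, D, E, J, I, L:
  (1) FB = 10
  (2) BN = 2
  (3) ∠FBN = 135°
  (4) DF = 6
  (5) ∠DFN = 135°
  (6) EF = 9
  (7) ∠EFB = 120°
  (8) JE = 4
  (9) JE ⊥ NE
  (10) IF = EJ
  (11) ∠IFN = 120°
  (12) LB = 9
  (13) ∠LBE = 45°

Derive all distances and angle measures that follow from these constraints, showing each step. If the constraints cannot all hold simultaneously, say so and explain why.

The constraints are consistent.

From the given relations:
  IF = EJ = 4

Step 1: From FB = 10, BN = 2, and ∠FBN = 135°, by the law of cosines:
  FN² = FB² + BN² - 2·FB·BN·cos(135°) = 100 + 4 + 28.28 = 132.3
  FN ≈ 11.5

Step 2: From BF = 10, FE = 9, and ∠BFE = 120°, by the law of cosines:
  BE² = BF² + FE² - 2·BF·FE·cos(120°) = 100 + 81 + 90 = 271
  BE ≈ 16.46

Step 3: From NF = 11.5, FD = 6, and ∠NFD = 135°, by the law of cosines:
  ND² = NF² + FD² - 2·NF·FD·cos(135°) = 132.3 + 36 + 97.59 = 265.9
  ND ≈ 16.31

Step 4: From NF = 11.5, FI = 4, and ∠NFI = 120°, by the law of cosines:
  NI² = NF² + FI² - 2·NF·FI·cos(120°) = 132.3 + 16 + 46.01 = 194.3
  NI ≈ 13.94

Step 5: From EB = 16.46, BL = 9, and ∠EBL = 45°, by the law of cosines:
  EL² = EB² + BL² - 2·EB·BL·cos(45°) = 271 + 81 - 209.5 = 142.5
  EL ≈ 11.94

Step 6: From FB = 10, FN = 11.5, BN = 2, by the inverse law of cosines:
  cos(∠BFN) = (FB² + FN² - BN²) / (2·FB·FN)
  ∠BFN = 7.06°

Step 7: From BE = 16.46, BF = 10, EF = 9, by the inverse law of cosines:
  cos(∠EBF) = (BE² + BF² - EF²) / (2·BE·BF)
  ∠EBF = 28.26°

Step 8: From NB = 2, NF = 11.5, BF = 10, by the inverse law of cosines:
  cos(∠BNF) = (NB² + NF² - BF²) / (2·NB·NF)
  ∠BNF = 37.94°

Step 9: From EB = 16.46, EF = 9, BF = 10, by the inverse law of cosines:
  cos(∠BEF) = (EB² + EF² - BF²) / (2·EB·EF)
  ∠BEF = 31.74°

Step 10: From ND = 16.31, NF = 11.5, DF = 6, by the inverse law of cosines:
  cos(∠DNF) = (ND² + NF² - DF²) / (2·ND·NF)
  ∠DNF = 15.08°

Step 11: From NF = 11.5, NI = 13.94, FI = 4, by the inverse law of cosines:
  cos(∠FNI) = (NF² + NI² - FI²) / (2·NF·NI)
  ∠FNI = 14.39°

Step 12: From DF = 6, DN = 16.31, FN = 11.5, by the inverse law of cosines:
  cos(∠FDN) = (DF² + DN² - FN²) / (2·DF·DN)
  ∠FDN = 29.92°

Step 13: From EB = 16.46, EL = 11.94, BL = 9, by the inverse law of cosines:
  cos(∠BEL) = (EB² + EL² - BL²) / (2·EB·EL)
  ∠BEL = 32.22°

Step 14: From IF = 4, IN = 13.94, FN = 11.5, by the inverse law of cosines:
  cos(∠FIN) = (IF² + IN² - FN²) / (2·IF·IN)
  ∠FIN = 45.61°

Step 15: From LB = 9, LE = 11.94, BE = 16.46, by the inverse law of cosines:
  cos(∠BLE) = (LB² + LE² - BE²) / (2·LB·LE)
  ∠BLE = 102.78°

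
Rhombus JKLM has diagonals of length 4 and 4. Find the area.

The diagonals of a rhombus divide it into four right triangles.
Each triangle has legs 4/ 2 = 2 and 4/2 = 2, so each has area (1/2)*2*2 = 2.
Four such triangles give total area = (d1 * d2) / 2 = 8.

8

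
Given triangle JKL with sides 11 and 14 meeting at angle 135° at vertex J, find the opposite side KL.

By the law of cosines: KL^2 = JK^2 + JL^2 - 2*JK*JL*cos(J)
KL^2 = 11^2 + 14^2 - 2*11*14*cos(135°)
KL^2 = 121 + 196 - 308*(-sqrt(2)/2)
KL^2 = 154*sqrt(2) + 317
KL = sqrt(154*sqrt(2) + 317)

sqrt(154*sqrt(2) + 317)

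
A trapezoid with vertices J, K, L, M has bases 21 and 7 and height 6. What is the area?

Area = (21 + 7) * 6 / 2 = 168 / 2 = 84

84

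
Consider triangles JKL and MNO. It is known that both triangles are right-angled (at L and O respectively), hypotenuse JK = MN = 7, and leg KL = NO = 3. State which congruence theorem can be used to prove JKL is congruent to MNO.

Consider the given information: both triangles are right-angled (at L and O respectively), hypotenuse JK = MN = 7, and leg KL = NO = 3
This is not SSS or ASA: SSS requires all three pairs of sides, but we don't have that. ASA requires two angles and the side between them.
The correct criterion is HL. The hypotenuse and one leg of two right triangles are equal (Hypotenuse-Leg).

HL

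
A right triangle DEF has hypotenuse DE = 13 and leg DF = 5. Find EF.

EF = sqrt(13^2 - 5^2) = sqrt(144) = 12

12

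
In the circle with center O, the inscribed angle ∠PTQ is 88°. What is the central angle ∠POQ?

Central angle = 2 × 88° = 176° (inscribed angle theorem).

176°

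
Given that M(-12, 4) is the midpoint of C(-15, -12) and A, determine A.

Using the midpoint formula: M = ((x1 + x2)/2, (y1 + y2)/2)
We know M = (-12, 4) and C = (-15, -12)
For x: -12 = (-15 + x2)/2, so x2 = 2*-12 - -15 = -9
For y: 4 = (-12 + y2)/2, so y2 = 2*4 - -12 = 20
A = (-9, 20)

(-9, 20)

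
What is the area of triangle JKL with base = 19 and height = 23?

Area = (1/2)(19)(23) = 437/2

437/2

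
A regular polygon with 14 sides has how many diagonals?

The number of diagonals in an n-gon is n(n - 3)/2.
For n = 14: 14(14 - 3)/2 = 14 × 11 / 2 = 77.

77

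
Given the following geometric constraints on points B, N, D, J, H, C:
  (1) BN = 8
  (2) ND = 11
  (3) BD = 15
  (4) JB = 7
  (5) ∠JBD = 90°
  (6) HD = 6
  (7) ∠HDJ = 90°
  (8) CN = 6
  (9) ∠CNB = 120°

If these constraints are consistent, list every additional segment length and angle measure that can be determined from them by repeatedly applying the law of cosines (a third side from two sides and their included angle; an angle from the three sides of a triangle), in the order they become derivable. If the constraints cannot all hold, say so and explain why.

The constraints are consistent. Derivable facts, in order:
After 1 step:
- BC = 2·√37
- DJ ≈ 16.55
- ∠BDN = 31.29°
- ∠BND = 103.14°
- ∠DBN = 45.57°
After 2 steps:
- JH ≈ 17.61
- ∠BCN = 34.72°
- ∠BDJ = 25.02°
- ∠BJD = 64.98°
- ∠CBN = 25.28°
After 3 steps:
- ∠DHJ = 70.08°
- ∠DJH = 19.92°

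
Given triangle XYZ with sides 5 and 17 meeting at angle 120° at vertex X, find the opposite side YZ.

Law of cosines: YZ^2 = 5^2 + 17^2 - 2(5)(17)cos(120°) = 399, so YZ = sqrt(399).

sqrt(399)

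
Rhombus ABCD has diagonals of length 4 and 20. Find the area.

Area of a rhombus = (d1 * d2) / 2
Area = (4 * 20) / 2
Area = 80 / 2
Area = 40

40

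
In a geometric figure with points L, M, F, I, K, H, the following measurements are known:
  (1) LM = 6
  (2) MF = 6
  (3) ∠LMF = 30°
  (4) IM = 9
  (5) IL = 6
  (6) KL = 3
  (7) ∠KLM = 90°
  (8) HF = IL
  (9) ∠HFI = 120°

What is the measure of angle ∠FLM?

Step 1: By the law of cosines on triangle LMF: LF² = 6² + 6² − 2·6·6·cos(30°) = 9.65, so LF ≈ 3.11.
Step 2: By the inverse law of cosines on triangle FLM: cos(∠FLM) = (3.11² + 6² − 6²) / (2·3.11·6) = 9.65/37.27 = 0.2588, so ∠FLM = 75°.

Therefore, the measure of angle ∠FLM = 75°.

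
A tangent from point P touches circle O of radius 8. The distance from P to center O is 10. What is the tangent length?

tangent = √(d² - r²) = √(10² - 8²) = √(100 - 64) = √36 = 6

6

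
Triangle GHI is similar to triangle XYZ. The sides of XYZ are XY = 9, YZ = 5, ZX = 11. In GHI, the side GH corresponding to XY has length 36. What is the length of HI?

Similar triangles have proportional sides. Setting up the proportion:
GH / XY = HI / YZ
36 / 9 = HI / 5
HI = 5 * 36 / 9 = 20.

20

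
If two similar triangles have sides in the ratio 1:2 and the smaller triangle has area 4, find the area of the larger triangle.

Area ratio = (1/2)^2 = 1/4. Area of the larger triangle = 4 * 4/1 = 16.

16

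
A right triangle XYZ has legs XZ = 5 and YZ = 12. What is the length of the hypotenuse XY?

XY = sqrt(5^2 + 12^2) = sqrt(169) = 13

13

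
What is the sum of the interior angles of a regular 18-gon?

The sum of interior angles of an n-sided polygon is (n - 2) * 180.
For n = 18: (18 - 2) * 180 = 16 * 180 = 2880 degrees.

2880 degrees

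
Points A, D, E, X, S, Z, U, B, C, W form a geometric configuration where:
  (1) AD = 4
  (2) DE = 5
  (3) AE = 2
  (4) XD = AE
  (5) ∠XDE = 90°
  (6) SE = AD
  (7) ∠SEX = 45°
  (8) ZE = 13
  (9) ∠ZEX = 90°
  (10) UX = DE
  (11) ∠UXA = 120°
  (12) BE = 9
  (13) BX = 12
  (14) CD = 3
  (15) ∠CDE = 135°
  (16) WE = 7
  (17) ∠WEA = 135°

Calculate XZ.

From the given relations: XD = AE = 2.
Step 1: By the law of cosines on triangle EDX: EX² = 5² + 2² − 2·5·2·cos(90°) = 29, so EX = √29.
Step 2: By the law of cosines on triangle XEZ: XZ² = √29² + 13² − 2·√29·13·cos(90°) = 198, so XZ = 3·√22.

Therefore, the length of XZ = 3·√22.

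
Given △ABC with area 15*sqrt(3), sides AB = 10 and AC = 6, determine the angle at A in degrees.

Area = (1/2) * a * b * sin(C)
sin(C) = 2 * Area / (a * b)
sin(C) = 2 * 15*sqrt(3) / (10 * 6)
sin(C) = sqrt(3)/2
C = arcsin(sqrt(3)/2) = 60°
Since sin(180° - C) = sin(C), the obtuse angle 120° gives the same area, so C = 60° or C = 120°.

60° or 120°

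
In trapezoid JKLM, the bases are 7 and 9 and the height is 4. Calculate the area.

A trapezoid's area equals the midsegment times the height.
The midsegment is (7 + 9) / 2 = 8.
Area = 8 * 4 = 32.

32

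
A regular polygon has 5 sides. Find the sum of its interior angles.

The sum of interior angles of an n-sided polygon is (n - 2) * 180.
For n = 5: (5 - 2) * 180 = 3 * 180 = 540 degrees.

540 degrees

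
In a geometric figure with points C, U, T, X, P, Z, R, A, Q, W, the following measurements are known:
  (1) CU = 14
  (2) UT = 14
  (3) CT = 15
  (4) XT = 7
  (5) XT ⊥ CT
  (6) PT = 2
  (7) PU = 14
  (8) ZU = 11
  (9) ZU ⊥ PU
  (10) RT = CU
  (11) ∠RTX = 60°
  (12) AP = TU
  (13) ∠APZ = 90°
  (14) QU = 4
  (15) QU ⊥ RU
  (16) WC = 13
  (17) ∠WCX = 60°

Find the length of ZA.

From the given relations: AP = TU = 14.
Step 1: By the law of cosines on triangle ZUP: ZP² = 11² + 14² − 2·11·14·cos(90°) = 317, so ZP ≈ 17.8.
Step 2: By the law of cosines on triangle ZPA: ZA² = 17.8² + 14² − 2·17.8·14·cos(90°) = 513, so ZA = 3·√57.

Therefore, the length of ZA = 3·√57.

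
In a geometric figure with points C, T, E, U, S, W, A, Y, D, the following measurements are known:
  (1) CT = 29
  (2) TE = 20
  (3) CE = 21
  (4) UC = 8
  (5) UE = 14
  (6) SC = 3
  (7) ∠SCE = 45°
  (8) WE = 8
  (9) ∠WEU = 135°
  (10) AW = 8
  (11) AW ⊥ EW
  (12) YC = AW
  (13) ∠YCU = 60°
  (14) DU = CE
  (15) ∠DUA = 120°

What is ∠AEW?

Step 1: By the law of cosines on triangle EWA: EA² = 8² + 8² − 2·8·8·cos(90°) = 128, so EA = 8·√2.
Step 2: By the inverse law of cosines on triangle AEW: cos(∠AEW) = ((8·√2)² + 8² − 8²) / (2·8·√2·8) = 128/181.02 = 0.7071, so ∠AEW = 45°.

Therefore, the measure of angle ∠AEW = 45°.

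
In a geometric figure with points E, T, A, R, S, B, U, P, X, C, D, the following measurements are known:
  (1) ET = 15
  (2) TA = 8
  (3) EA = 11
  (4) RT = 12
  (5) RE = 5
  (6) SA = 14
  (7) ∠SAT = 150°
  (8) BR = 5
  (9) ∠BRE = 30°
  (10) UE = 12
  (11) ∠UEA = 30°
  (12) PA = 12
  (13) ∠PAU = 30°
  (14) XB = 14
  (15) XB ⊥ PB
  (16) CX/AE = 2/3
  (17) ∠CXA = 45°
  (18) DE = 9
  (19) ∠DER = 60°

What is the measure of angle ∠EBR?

Step 1: By the law of cosines on triangle BRE: BE² = 5² + 5² − 2·5·5·cos(30°) = 6.7, so BE ≈ 2.59.
Step 2: By the inverse law of cosines on triangle EBR: cos(∠EBR) = (2.59² + 5² − 5²) / (2·2.59·5) = 6.7/25.88 = 0.2588, so ∠EBR = 75°.

Therefore, the measure of angle ∠EBR = 75°.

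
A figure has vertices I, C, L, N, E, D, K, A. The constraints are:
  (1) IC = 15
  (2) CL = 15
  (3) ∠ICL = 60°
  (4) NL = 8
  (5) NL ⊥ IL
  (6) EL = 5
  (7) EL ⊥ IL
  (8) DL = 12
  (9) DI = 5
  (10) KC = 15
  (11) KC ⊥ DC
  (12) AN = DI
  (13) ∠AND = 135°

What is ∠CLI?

Step 1: By the law of cosines on triangle LCI: LI² = 15² + 15² − 2·15·15·cos(60°) = 225, so LI = 15.
Step 2: By the inverse law of cosines on triangle CLI: cos(∠CLI) = (15² + 15² − 15²) / (2·15·15) = 225/450 = 0.5, so ∠CLI = 60°.

Therefore, the measure of angle ∠CLI = 60°.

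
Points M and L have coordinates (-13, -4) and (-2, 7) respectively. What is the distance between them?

d = sqrt((11)^2 + (11)^2) = sqrt(242) = 11*sqrt(2)

11*sqrt(2)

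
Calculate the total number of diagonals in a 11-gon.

The number of diagonals in an n-gon is n(n - 3)/2.
For n = 11: 11(11 - 3)/2 = 11 × 8 / 2 = 44.

44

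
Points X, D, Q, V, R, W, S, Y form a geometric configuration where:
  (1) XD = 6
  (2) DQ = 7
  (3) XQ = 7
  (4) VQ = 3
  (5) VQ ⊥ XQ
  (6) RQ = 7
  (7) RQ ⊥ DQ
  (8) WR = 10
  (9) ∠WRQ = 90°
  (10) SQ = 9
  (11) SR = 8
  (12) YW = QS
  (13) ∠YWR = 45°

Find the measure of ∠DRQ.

Step 1: By the law of cosines on triangle RQD: RD² = 7² + 7² − 2·7·7·cos(90°) = 98, so RD = 7·√2.
Step 2: By the inverse law of cosines on triangle DRQ: cos(∠DRQ) = ((7·√2)² + 7² − 7²) / (2·7·√2·7) = 98/138.59 = 0.7071, so ∠DRQ = 45°.

Therefore, the measure of angle ∠DRQ = 45°.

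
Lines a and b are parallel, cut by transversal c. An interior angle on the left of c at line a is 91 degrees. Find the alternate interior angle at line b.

Alternate interior angles are equal: 91 degrees.

91 degrees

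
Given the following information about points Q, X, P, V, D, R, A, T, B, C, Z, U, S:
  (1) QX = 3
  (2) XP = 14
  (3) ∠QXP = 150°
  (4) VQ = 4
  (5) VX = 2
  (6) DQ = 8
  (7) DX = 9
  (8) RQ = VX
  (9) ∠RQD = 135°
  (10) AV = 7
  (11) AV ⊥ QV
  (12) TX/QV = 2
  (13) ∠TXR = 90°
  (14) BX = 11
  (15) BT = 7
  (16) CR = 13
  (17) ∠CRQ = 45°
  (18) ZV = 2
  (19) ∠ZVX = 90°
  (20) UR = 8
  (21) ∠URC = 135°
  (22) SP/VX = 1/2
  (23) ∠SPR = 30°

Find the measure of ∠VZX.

Step 1: By the law of cosines on triangle ZVX: ZX² = 2² + 2² − 2·2·2·cos(90°) = 8, so ZX = 2·√2.
Step 2: By the inverse law of cosines on triangle VZX: cos(∠VZX) = (2² + (2·√2)² − 2²) / (2·2·2·√2) = 8/11.31 = 0.7071, so ∠VZX = 45°.

Therefore, the measure of angle ∠VZX = 45°.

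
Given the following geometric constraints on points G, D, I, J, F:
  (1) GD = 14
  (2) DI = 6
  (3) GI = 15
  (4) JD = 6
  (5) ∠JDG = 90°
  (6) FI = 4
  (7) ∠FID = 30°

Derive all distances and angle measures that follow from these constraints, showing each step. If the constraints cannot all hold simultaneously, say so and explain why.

The constraints are consistent.

Step 1: From GD = 14, DJ = 6, and ∠GDJ = 90°, by the law of cosines:
  GJ² = GD² + DJ² - 2·GD·DJ·cos(90°) = 196 + 36 - 0 = 232
  GJ = 2·√58

Step 2: From DI = 6, IF = 4, and ∠DIF = 30°, by the law of cosines:
  DF² = DI² + IF² - 2·DI·IF·cos(30°) = 36 + 16 - 41.57 = 10.43
  DF ≈ 3.23

Step 3: From GD = 14, GI = 15, DI = 6, by the inverse law of cosines:
  cos(∠DGI) = (GD² + GI² - DI²) / (2·GD·GI)
  ∠DGI = 23.56°

Step 4: From DG = 14, DI = 6, GI = 15, by the inverse law of cosines:
  cos(∠GDI) = (DG² + DI² - GI²) / (2·DG·DI)
  ∠GDI = 87.61°

Step 5: From ID = 6, IG = 15, DG = 14, by the inverse law of cosines:
  cos(∠DIG) = (ID² + IG² - DG²) / (2·ID·IG)
  ∠DIG = 68.83°

Step 6: From GD = 14, GJ = 2·√58, DJ = 6, by the inverse law of cosines:
  cos(∠DGJ) = (GD² + GJ² - DJ²) / (2·GD·GJ)
  ∠DGJ = 23.2°

Step 7: From DF = 3.23, DI = 6, FI = 4, by the inverse law of cosines:
  cos(∠FDI) = (DF² + DI² - FI²) / (2·DF·DI)
  ∠FDI = 38.26°

Step 8: From JD = 6, JG = 2·√58, DG = 14, by the inverse law of cosines:
  cos(∠DJG) = (JD² + JG² - DG²) / (2·JD·JG)
  ∠DJG = 66.8°

Step 9: From FD = 3.23, FI = 4, DI = 6, by the inverse law of cosines:
  cos(∠DFI) = (FD² + FI² - DI²) / (2·FD·FI)
  ∠DFI = 111.74°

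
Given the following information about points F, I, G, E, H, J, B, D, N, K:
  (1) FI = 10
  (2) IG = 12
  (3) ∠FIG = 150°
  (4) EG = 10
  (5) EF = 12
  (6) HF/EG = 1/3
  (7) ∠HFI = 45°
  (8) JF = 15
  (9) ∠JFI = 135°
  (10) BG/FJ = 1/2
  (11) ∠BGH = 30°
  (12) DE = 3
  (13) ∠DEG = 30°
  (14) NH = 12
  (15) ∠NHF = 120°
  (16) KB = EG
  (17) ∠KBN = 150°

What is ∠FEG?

Step 1: By the law of cosines on triangle FIG: FG² = 10² + 12² − 2·10·12·cos(150°) = 451.85, so FG ≈ 21.26.
Step 2: By the inverse law of cosines on triangle FEG: cos(∠FEG) = (12² + 10² − 21.26²) / (2·12·10) = -207.85/240 = -0.866, so ∠FEG = 150°.

Therefore, the measure of angle ∠FEG = 150°.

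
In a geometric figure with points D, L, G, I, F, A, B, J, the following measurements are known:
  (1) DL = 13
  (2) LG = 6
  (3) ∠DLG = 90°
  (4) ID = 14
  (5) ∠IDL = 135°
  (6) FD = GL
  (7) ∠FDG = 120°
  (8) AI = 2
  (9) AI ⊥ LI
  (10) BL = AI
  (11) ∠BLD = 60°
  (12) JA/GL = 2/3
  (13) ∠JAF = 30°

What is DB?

From the given relations: BL = AI = 2.
Step 1: By the law of cosines on triangle DLB: DB² = 13² + 2² − 2·13·2·cos(60°) = 147, so DB = 7·√3.

Therefore, the length of DB = 7·√3.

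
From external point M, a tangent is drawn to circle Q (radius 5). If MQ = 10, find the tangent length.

tangent = √(d² - r²) = √(10² - 5²) = √(100 - 25) = √75 = 5*sqrt(3)

5*sqrt(3)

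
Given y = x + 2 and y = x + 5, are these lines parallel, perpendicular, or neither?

Slope of line 1: m1 = 1
Slope of line 2: m2 = 1
m1 = m2, so the lines are parallel.

Parallel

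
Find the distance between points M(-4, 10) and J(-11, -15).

d = sqrt((-7)^2 + (-25)^2) = sqrt(674)

sqrt(674)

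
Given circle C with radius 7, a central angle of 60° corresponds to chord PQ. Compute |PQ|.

Chord = 2(7) sin(30°) = 7

7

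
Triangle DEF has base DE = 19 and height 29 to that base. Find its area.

A triangle's area is half the area of a rectangle with the same base and height.
Area = (1/2) * 19 * 29 = 551/2.

551/2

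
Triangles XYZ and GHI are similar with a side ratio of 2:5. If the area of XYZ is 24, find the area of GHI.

For similar figures, the area ratio equals the square of the side ratio.
Side ratio (XYZ to GHI) = 2:5, so area ratio = 2^2:5^2 = 4:25.
If the area of XYZ is 24, then the area of GHI = 24 * (25/4) = 150.

150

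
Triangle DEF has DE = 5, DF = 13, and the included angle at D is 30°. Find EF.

Law of cosines: EF^2 = 5^2 + 13^2 - 2(5)(13)cos(30°) = 194 - 65*sqrt(3), so EF = sqrt(194 - 65*sqrt(3)).

sqrt(194 - 65*sqrt(3))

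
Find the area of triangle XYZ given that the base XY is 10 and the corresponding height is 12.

Area = (1/2)(10)(12) = 60

60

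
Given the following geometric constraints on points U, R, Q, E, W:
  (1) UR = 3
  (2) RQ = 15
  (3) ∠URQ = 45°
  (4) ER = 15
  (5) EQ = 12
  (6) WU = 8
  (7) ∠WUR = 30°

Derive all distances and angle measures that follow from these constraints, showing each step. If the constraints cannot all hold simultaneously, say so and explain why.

The constraints are consistent.

Step 1: From UR = 3, RQ = 15, and ∠URQ = 45°, by the law of cosines:
  UQ² = UR² + RQ² - 2·UR·RQ·cos(45°) = 9 + 225 - 63.64 = 170.4
  UQ ≈ 13.05

Step 2: From RU = 3, UW = 8, and ∠RUW = 30°, by the law of cosines:
  RW² = RU² + UW² - 2·RU·UW·cos(30°) = 9 + 64 - 41.57 = 31.43
  RW ≈ 5.61

Step 3: From RE = 15, RQ = 15, EQ = 12, by the inverse law of cosines:
  cos(∠ERQ) = (RE² + RQ² - EQ²) / (2·RE·RQ)
  ∠ERQ = 47.16°

Step 4: From QE = 12, QR = 15, ER = 15, by the inverse law of cosines:
  cos(∠EQR) = (QE² + QR² - ER²) / (2·QE·QR)
  ∠EQR = 66.42°

Step 5: From EQ = 12, ER = 15, QR = 15, by the inverse law of cosines:
  cos(∠QER) = (EQ² + ER² - QR²) / (2·EQ·ER)
  ∠QER = 66.42°

Step 6: From UQ = 13.05, UR = 3, QR = 15, by the inverse law of cosines:
  cos(∠QUR) = (UQ² + UR² - QR²) / (2·UQ·UR)
  ∠QUR = 125.65°

Step 7: From RU = 3, RW = 5.61, UW = 8, by the inverse law of cosines:
  cos(∠URW) = (RU² + RW² - UW²) / (2·RU·RW)
  ∠URW = 134.48°

Step 8: From QR = 15, QU = 13.05, RU = 3, by the inverse law of cosines:
  cos(∠RQU) = (QR² + QU² - RU²) / (2·QR·QU)
  ∠RQU = 9.35°

Step 9: From WR = 5.61, WU = 8, RU = 3, by the inverse law of cosines:
  cos(∠RWU) = (WR² + WU² - RU²) / (2·WR·WU)
  ∠RWU = 15.52°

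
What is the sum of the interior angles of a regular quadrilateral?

The sum of interior angles of an n-sided polygon is (n - 2) * 180.
For n = 4: (4 - 2) * 180 = 2 * 180 = 360 degrees.

360 degrees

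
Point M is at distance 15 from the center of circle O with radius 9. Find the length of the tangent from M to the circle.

Let T be the point of tangency. Then OT ⊥ MT (radius ⊥ tangent).
In right triangle OTM: OM² = OT² + MT²
15² = 9² + MT²
MT² = 144, MT = 12

12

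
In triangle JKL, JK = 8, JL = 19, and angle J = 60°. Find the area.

Area = (1/2)(8)(19) sin(60°) = (1/2)(8)(19)(sqrt(3)/2) = 38*sqrt(3)

38*sqrt(3)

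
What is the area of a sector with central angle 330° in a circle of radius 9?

The full circle has area πr² = π(9)² = 81*pi.
The sector covers 330° out of 360°, a fraction of 11/12.
Sector area = 81*pi × 11/12 = 297*pi/4.

297*pi/4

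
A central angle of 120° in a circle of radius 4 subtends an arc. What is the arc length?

Arc length = 2π(4)(1/3) = 8*pi/3

8*pi/3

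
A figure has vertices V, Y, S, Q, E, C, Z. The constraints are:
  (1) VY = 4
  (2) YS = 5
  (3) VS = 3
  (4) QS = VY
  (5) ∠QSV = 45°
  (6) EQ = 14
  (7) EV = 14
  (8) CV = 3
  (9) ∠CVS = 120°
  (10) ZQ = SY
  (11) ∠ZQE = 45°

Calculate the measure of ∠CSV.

Step 1: By the law of cosines on triangle SVC: SC² = 3² + 3² − 2·3·3·cos(120°) = 27, so SC = 3·√3.
Step 2: By the inverse law of cosines on triangle CSV: cos(∠CSV) = ((3·√3)² + 3² − 3²) / (2·3·√3·3) = 27/31.18 = 0.866, so ∠CSV = 30°.

Therefore, the measure of angle ∠CSV = 30°.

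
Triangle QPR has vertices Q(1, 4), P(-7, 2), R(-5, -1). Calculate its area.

Using the Shoelace formula for a triangle:
Area = (1/2)|x0(y1 - y2) + x1(y2 - y0) + x2(y0 - y1)|
Area = (1/2)|1(2 - -1) + -7(-1 - 4) + -5(4 - 2)|
Area = (1/2)|3 + 35 + -10|
Area = (1/2)|28|
Area = (1/2)(28)
Area = 14

14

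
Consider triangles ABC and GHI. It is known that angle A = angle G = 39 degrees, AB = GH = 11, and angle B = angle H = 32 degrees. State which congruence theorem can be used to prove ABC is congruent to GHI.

The given information provides:
angle A = angle G = 39 degrees, AB = GH = 11, and angle B = angle H = 32 degrees
This matches the ASA congruence theorem.
Two pairs of corresponding angles and the included side are equal (Angle-Side-Angle).

ASA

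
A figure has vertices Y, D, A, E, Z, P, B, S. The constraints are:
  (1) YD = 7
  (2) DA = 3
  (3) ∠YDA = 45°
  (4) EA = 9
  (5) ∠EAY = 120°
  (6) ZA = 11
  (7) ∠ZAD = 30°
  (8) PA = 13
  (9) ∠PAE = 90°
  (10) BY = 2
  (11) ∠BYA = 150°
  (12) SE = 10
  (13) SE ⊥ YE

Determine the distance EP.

Step 1: By the law of cosines on triangle EAP: EP² = 9² + 13² − 2·9·13·cos(90°) = 250, so EP = 5·√10.

Therefore, the length of EP = 5·√10.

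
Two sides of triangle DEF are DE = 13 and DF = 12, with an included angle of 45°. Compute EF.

By the law of cosines: EF^2 = DE^2 + DF^2 - 2*DE*DF*cos(D)
EF^2 = 13^2 + 12^2 - 2*13*12*cos(45°)
EF^2 = 169 + 144 - 312*(sqrt(2)/2)
EF^2 = 313 - 156*sqrt(2)
EF = sqrt(313 - 156*sqrt(2))

sqrt(313 - 156*sqrt(2))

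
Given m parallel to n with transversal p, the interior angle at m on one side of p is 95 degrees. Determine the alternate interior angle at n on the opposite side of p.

Alternate interior angles lie on opposite sides of the transversal, between the parallel lines.
By the alternate interior angle theorem, they are equal: 95 degrees.

95 degrees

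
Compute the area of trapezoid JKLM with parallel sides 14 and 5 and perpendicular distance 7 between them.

A trapezoid's area equals the midsegment times the height.
The midsegment is (14 + 5) / 2 = 19/2.
Area = 19/2 * 7 = 133/2.

133/2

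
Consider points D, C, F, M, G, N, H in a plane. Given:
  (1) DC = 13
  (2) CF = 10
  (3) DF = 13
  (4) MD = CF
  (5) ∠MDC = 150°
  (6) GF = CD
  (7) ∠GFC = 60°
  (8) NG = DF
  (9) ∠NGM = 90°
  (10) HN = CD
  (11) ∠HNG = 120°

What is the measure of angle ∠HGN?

From the given relations: NG = DF = 13; HN = CD = 13.
Step 1: By the law of cosines on triangle GNH: GH² = 13² + 13² − 2·13·13·cos(120°) = 507, so GH = 13·√3.
Step 2: By the inverse law of cosines on triangle HGN: cos(∠HGN) = ((13·√3)² + 13² − 13²) / (2·13·√3·13) = 507/585.43 = 0.866, so ∠HGN = 30°.

Therefore, the measure of angle ∠HGN = 30°.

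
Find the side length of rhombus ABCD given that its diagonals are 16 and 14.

Half-diagonals are 8 and 7. side = sqrt(8^2 + 7^2) = sqrt(113)

sqrt(113)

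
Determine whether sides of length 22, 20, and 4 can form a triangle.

Sort the sides: 4, 20, 22.
It suffices to check that the sum of the two smallest exceeds the largest:
4 + 20 = 24 > 22. ✓
Yes, a valid triangle can be formed.

Yes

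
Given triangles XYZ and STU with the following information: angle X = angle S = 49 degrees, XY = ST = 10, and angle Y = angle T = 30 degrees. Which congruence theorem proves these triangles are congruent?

The given information provides:
angle X = angle S = 49 degrees, XY = ST = 10, and angle Y = angle T = 30 degrees
This matches the ASA congruence theorem.
Two pairs of corresponding angles and the included side are equal (Angle-Side-Angle).

ASA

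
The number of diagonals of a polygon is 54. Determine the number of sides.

Using d = n(n - 3)/2, we solve 54 = n(n - 3)/2.
So n(n - 3) = 108.
Testing n = 12: 12 * 9 = 108 = 108. Correct.
The polygon has 12 sides.

12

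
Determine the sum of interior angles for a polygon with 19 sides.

The sum of interior angles of an n-sided polygon is (n - 2) * 180.
For n = 19: (19 - 2) * 180 = 17 * 180 = 3060 degrees.

3060 degrees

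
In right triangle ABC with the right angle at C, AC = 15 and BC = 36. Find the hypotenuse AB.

In a right triangle, the square of the hypotenuse equals the sum of the squares of the two legs.
The legs are 15 and 36, so the hypotenuse = sqrt(225 + 1296) = sqrt(1521) = 39.

39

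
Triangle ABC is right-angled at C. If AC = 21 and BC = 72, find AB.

By the Pythagorean theorem: AB^2 = AC^2 + BC^2
AB^2 = 21^2 + 72^2 = 441 + 5184 = 5625
AB = sqrt(5625) = 75

75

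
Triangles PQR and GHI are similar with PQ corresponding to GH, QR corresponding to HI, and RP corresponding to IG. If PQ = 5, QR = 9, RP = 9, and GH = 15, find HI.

Similar triangles have proportional sides. Setting up the proportion:
GH / PQ = HI / QR
15 / 5 = HI / 9
HI = 9 * 15 / 5 = 27.

27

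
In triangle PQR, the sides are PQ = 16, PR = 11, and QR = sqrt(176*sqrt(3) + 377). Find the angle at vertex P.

cos(P) = (16² + 11² - (sqrt(176*sqrt(3) + 377))²) / (2 × 16 × 11) = -sqrt(3)/2, so P = arccos(-sqrt(3)/2) = 150°.

150°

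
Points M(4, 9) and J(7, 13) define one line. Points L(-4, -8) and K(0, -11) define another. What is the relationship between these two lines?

Slope of line 1: m1 = (13 - 9)/(7 - 4) = 4/3 = 4/3
Slope of line 2: m2 = (-11 - -8)/(0 - -4) = -3/4 = -3/4
m1 * m2 = (4/3) * (-3/4) = -1 = -1, so the lines are perpendicular.

Perpendicular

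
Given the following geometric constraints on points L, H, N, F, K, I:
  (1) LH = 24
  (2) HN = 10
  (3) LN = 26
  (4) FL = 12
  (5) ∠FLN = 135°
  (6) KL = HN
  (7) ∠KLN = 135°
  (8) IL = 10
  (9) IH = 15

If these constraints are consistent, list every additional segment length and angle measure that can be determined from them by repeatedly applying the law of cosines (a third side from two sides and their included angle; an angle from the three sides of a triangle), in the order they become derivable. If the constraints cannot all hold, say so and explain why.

The constraints are consistent. Derivable facts, in order:
After 1 step:
- NF ≈ 35.51
- NK ≈ 33.82
- ∠HIL = 146.79°
- ∠HLI = 20.02°
- ∠HLN = 22.62°
- ∠HNL = 67.38°
- ∠IHL = 13.19°
- ∠LHN = 90°
After 2 steps:
- ∠FNL = 13.82°
- ∠KNL = 12.07°
- ∠LFN = 31.18°
- ∠LKN = 32.93°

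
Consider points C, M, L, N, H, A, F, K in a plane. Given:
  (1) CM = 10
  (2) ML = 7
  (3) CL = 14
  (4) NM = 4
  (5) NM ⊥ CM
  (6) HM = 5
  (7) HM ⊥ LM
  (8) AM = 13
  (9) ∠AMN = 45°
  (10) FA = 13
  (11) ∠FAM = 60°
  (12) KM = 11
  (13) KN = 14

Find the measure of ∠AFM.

Step 1: By the law of cosines on triangle FAM: FM² = 13² + 13² − 2·13·13·cos(60°) = 169, so FM = 13.
Step 2: By the inverse law of cosines on triangle AFM: cos(∠AFM) = (13² + 13² − 13²) / (2·13·13) = 169/338 = 0.5, so ∠AFM = 60°.

Therefore, the measure of angle ∠AFM = 60°.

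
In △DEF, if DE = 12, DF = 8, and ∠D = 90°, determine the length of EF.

Since angle D = 90°, this is a right triangle and the law of cosines reduces to the Pythagorean theorem.
EF^2 = 12^2 + 8^2 = 208
EF = 4*sqrt(13)

4*sqrt(13)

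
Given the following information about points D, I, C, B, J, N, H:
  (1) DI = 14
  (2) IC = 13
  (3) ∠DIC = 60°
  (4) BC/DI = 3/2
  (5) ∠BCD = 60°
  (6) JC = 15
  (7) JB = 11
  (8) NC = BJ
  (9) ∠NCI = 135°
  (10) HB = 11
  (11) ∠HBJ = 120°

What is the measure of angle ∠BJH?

Step 1: By the law of cosines on triangle JBH: JH² = 11² + 11² − 2·11·11·cos(120°) = 363, so JH = 11·√3.
Step 2: By the inverse law of cosines on triangle BJH: cos(∠BJH) = (11² + (11·√3)² − 11²) / (2·11·11·√3) = 363/419.16 = 0.866, so ∠BJH = 30°.

Therefore, the measure of angle ∠BJH = 30°.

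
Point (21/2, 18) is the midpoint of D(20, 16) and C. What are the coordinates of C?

Using the midpoint formula: M = ((x1 + x2)/2, (y1 + y2)/2)
We know M = (21/2, 18) and D = (20, 16)
For x: 21/2 = (20 + x2)/2, so x2 = 2*21/2 - 20 = 1
For y: 18 = (16 + y2)/2, so y2 = 2*18 - 16 = 20
C = (1, 20)

(1, 20)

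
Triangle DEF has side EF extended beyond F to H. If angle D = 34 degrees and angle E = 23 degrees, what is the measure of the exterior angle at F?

Exterior angle = 34 + 23 = 57 degrees (exterior angle theorem).

57 degrees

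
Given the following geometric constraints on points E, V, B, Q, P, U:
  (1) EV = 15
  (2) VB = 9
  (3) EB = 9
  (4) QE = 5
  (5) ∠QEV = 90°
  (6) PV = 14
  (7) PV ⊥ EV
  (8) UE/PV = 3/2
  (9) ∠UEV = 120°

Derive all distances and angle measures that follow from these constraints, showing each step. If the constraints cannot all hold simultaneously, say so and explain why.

The constraints are consistent.

From the given relations:
  UE = 3/2·PV = 3/2·14 = 21

Step 1: From EV = 15, VP = 14, and ∠EVP = 90°, by the law of cosines:
  EP² = EV² + VP² - 2·EV·VP·cos(90°) = 225 + 196 - 0 = 421
  EP ≈ 20.52

Step 2: From VE = 15, EQ = 5, and ∠VEQ = 90°, by the law of cosines:
  VQ² = VE² + EQ² - 2·VE·EQ·cos(90°) = 225 + 25 - 0 = 250
  VQ = 5·√10

Step 3: From VE = 15, EU = 21, and ∠VEU = 120°, by the law of cosines:
  VU² = VE² + EU² - 2·VE·EU·cos(120°) = 225 + 441 + 315 = 981
  VU = 3·√109

Step 4: From EB = 9, EV = 15, BV = 9, by the inverse law of cosines:
  cos(∠BEV) = (EB² + EV² - BV²) / (2·EB·EV)
  ∠BEV = 33.56°

Step 5: From VB = 9, VE = 15, BE = 9, by the inverse law of cosines:
  cos(∠BVE) = (VB² + VE² - BE²) / (2·VB·VE)
  ∠BVE = 33.56°

Step 6: From BE = 9, BV = 9, EV = 15, by the inverse law of cosines:
  cos(∠EBV) = (BE² + BV² - EV²) / (2·BE·BV)
  ∠EBV = 112.89°

Step 7: From EP = 20.52, EV = 15, PV = 14, by the inverse law of cosines:
  cos(∠PEV) = (EP² + EV² - PV²) / (2·EP·EV)
  ∠PEV = 43.03°

Step 8: From VE = 15, VQ = 5·√10, EQ = 5, by the inverse law of cosines:
  cos(∠EVQ) = (VE² + VQ² - EQ²) / (2·VE·VQ)
  ∠EVQ = 18.43°

Step 9: From VE = 15, VU = 3·√109, EU = 21, by the inverse law of cosines:
  cos(∠EVU) = (VE² + VU² - EU²) / (2·VE·VU)
  ∠EVU = 35.5°

Step 10: From QE = 5, QV = 5·√10, EV = 15, by the inverse law of cosines:
  cos(∠EQV) = (QE² + QV² - EV²) / (2·QE·QV)
  ∠EQV = 71.57°

Step 11: From PE = 20.52, PV = 14, EV = 15, by the inverse law of cosines:
  cos(∠EPV) = (PE² + PV² - EV²) / (2·PE·PV)
  ∠EPV = 46.97°

Step 12: From UE = 21, UV = 3·√109, EV = 15, by the inverse law of cosines:
  cos(∠EUV) = (UE² + UV² - EV²) / (2·UE·UV)
  ∠EUV = 24.5°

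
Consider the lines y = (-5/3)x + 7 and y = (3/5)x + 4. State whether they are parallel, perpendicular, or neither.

Slope of line 1: m1 = -5/3
Slope of line 2: m2 = 3/5
Two lines are perpendicular when the product of their slopes is -1 (negative reciprocals).
m1 * m2 = (-5/3) * (3/5) = -1, confirming perpendicularity.

Perpendicular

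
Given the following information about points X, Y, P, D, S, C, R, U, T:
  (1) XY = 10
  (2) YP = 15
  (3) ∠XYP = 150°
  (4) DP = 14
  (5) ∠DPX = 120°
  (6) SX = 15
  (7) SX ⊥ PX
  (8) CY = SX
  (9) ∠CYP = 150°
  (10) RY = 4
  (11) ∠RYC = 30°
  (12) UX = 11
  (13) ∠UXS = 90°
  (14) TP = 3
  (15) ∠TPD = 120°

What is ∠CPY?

From the given relations: CY = SX = 15.
Step 1: By the law of cosines on triangle PYC: PC² = 15² + 15² − 2·15·15·cos(150°) = 839.71, so PC ≈ 28.98.
Step 2: By the inverse law of cosines on triangle CPY: cos(∠CPY) = (28.98² + 15² − 15²) / (2·28.98·15) = 839.71/869.33 = 0.9659, so ∠CPY = 15°.

Therefore, the measure of angle ∠CPY = 15°.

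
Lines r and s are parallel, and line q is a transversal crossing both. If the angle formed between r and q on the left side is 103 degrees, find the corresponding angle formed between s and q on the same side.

Corresponding angles formed by parallel lines and a transversal are equal.
The given angle is 103 degrees.
The corresponding angle = 103 degrees.

103 degrees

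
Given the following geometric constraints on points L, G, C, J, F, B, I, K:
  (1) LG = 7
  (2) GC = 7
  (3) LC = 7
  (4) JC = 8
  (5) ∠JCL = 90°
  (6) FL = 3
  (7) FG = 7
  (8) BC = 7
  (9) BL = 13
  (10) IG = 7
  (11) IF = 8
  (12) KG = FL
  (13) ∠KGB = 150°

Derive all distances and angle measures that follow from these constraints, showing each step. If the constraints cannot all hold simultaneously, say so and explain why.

The constraints are consistent.

From the given relations:
  KG = FL = 3

Step 1: From LC = 7, CJ = 8, and ∠LCJ = 90°, by the law of cosines:
  LJ² = LC² + CJ² - 2·LC·CJ·cos(90°) = 49 + 64 - 0 = 113
  LJ = √113

Step 2: From LB = 13, LC = 7, BC = 7, by the inverse law of cosines:
  cos(∠BLC) = (LB² + LC² - BC²) / (2·LB·LC)
  ∠BLC = 21.79°

Step 3: From LC = 7, LG = 7, CG = 7, by the inverse law of cosines:
  cos(∠CLG) = (LC² + LG² - CG²) / (2·LC·LG)
  ∠CLG = 60°

Step 4: From LF = 3, LG = 7, FG = 7, by the inverse law of cosines:
  cos(∠FLG) = (LF² + LG² - FG²) / (2·LF·LG)
  ∠FLG = 77.63°

Step 5: From GC = 7, GL = 7, CL = 7, by the inverse law of cosines:
  cos(∠CGL) = (GC² + GL² - CL²) / (2·GC·GL)
  ∠CGL = 60°

Step 6: From GF = 7, GI = 7, FI = 8, by the inverse law of cosines:
  cos(∠FGI) = (GF² + GI² - FI²) / (2·GF·GI)
  ∠FGI = 69.7°

Step 7: From GF = 7, GL = 7, FL = 3, by the inverse law of cosines:
  cos(∠FGL) = (GF² + GL² - FL²) / (2·GF·GL)
  ∠FGL = 24.75°

Step 8: From CB = 7, CL = 7, BL = 13, by the inverse law of cosines:
  cos(∠BCL) = (CB² + CL² - BL²) / (2·CB·CL)
  ∠BCL = 136.43°

Step 9: From CG = 7, CL = 7, GL = 7, by the inverse law of cosines:
  cos(∠GCL) = (CG² + CL² - GL²) / (2·CG·CL)
  ∠GCL = 60°

Step 10: From FG = 7, FI = 8, GI = 7, by the inverse law of cosines:
  cos(∠GFI) = (FG² + FI² - GI²) / (2·FG·FI)
  ∠GFI = 55.15°

Step 11: From FG = 7, FL = 3, GL = 7, by the inverse law of cosines:
  cos(∠GFL) = (FG² + FL² - GL²) / (2·FG·FL)
  ∠GFL = 77.63°

Step 12: From BC = 7, BL = 13, CL = 7, by the inverse law of cosines:
  cos(∠CBL) = (BC² + BL² - CL²) / (2·BC·BL)
  ∠CBL = 21.79°

Step 13: From IF = 8, IG = 7, FG = 7, by the inverse law of cosines:
  cos(∠FIG) = (IF² + IG² - FG²) / (2·IF·IG)
  ∠FIG = 55.15°

Step 14: From LC = 7, LJ = √113, CJ = 8, by the inverse law of cosines:
  cos(∠CLJ) = (LC² + LJ² - CJ²) / (2·LC·LJ)
  ∠CLJ = 48.81°

Step 15: From JC = 8, JL = √113, CL = 7, by the inverse law of cosines:
  cos(∠CJL) = (JC² + JL² - CL²) / (2·JC·JL)
  ∠CJL = 41.19°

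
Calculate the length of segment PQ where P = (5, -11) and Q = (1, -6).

d = sqrt((1 - 5)^2 + (-6 - -11)^2)
d = sqrt(-4^2 + 5^2)
d = sqrt(16 + 25)
d = sqrt(41)

sqrt(41)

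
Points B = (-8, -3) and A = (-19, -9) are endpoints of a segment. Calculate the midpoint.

The midpoint is the point halfway along the segment.
Move half the horizontal distance: -8 + (-19 - -8)/2 = -8 + -11/2 = -27/2
Move half the vertical distance: -3 + (-9 - -3)/2 = -3 + -6/2 = -6
Midpoint = (-27/2, -6)

(-27/2, -6)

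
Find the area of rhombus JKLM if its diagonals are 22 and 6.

The diagonals of a rhombus divide it into four right triangles.
Each triangle has legs 22/ 2 = 11 and 6/2 = 3, so each has area (1/2)*11*3 = 33/2.
Four such triangles give total area = (d1 * d2) / 2 = 66.

66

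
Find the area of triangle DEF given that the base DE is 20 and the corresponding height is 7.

A triangle's area is half the area of a rectangle with the same base and height.
Area = (1/2) * 20 * 7 = 70.

70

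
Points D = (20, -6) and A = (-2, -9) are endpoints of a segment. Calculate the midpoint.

M = ((x₁ + x₂)/2, (y₁ + y₂)/2)
= ((20 + -2)/2, (-6 + -9)/2)
= (18/2, -15/2) = (9, -15/2)

(9, -15/2)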